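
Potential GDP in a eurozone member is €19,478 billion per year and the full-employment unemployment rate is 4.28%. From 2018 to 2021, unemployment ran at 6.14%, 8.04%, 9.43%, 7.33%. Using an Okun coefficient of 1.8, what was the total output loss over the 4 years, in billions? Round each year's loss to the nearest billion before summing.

Year 2018: gap = -1.8 × (6.14 - 4.28) = -3.348%, loss ≈ 19478 × 3.348/100 ≈ 652.
Year 2019: gap = -1.8 × (8.04 - 4.28) = -6.768%, loss ≈ 19478 × 6.768/100 ≈ 1318.
Year 2020: gap = -1.8 × (9.43 - 4.28) = -9.27%, loss ≈ 19478 × 9.27/100 ≈ 1806.
Year 2021: gap = -1.8 × (7.33 - 4.28) = -5.49%, loss ≈ 19478 × 5.49/100 ≈ 1069.
Total lost output = 652 + 1318 + 1806 + 1069 = 4845 billion.

€4,845 billion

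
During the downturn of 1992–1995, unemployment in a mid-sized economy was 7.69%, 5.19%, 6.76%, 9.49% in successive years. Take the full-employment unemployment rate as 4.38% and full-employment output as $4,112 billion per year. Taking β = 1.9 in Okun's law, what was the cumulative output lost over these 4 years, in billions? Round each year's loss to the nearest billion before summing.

$907 billion

Year 1992: gap = -1.9 × (7.69 - 4.38) = -6.289%, loss ≈ 4112 × 6.289/100 ≈ 259.
Year 1993: gap = -1.9 × (5.19 - 4.38) = -1.539%, loss ≈ 4112 × 1.539/100 ≈ 63.
Year 1994: gap = -1.9 × (6.76 - 4.38) = -4.522%, loss ≈ 4112 × 4.522/100 ≈ 186.
Year 1995: gap = -1.9 × (9.49 - 4.38) = -9.709%, loss ≈ 4112 × 9.709/100 ≈ 399.
Total lost output = 259 + 63 + 186 + 399 = 907 billion.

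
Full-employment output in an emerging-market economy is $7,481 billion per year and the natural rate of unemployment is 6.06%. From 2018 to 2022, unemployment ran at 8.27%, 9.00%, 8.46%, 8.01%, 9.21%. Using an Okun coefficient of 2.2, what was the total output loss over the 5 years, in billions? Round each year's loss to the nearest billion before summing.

$2,082 billion

Year 2018: gap = -2.2 × (8.27 - 6.06) = -4.862%, loss ≈ 7481 × 4.862/100 ≈ 364.
Year 2019: gap = -2.2 × (9 - 6.06) = -6.468%, loss ≈ 7481 × 6.468/100 ≈ 484.
Year 2020: gap = -2.2 × (8.46 - 6.06) = -5.28%, loss ≈ 7481 × 5.28/100 ≈ 395.
Year 2021: gap = -2.2 × (8.01 - 6.06) = -4.29%, loss ≈ 7481 × 4.29/100 ≈ 321.
Year 2022: gap = -2.2 × (9.21 - 6.06) = -6.93%, loss ≈ 7481 × 6.93/100 ≈ 518.
Total lost output = 364 + 484 + 395 + 321 + 518 = 2082 billion.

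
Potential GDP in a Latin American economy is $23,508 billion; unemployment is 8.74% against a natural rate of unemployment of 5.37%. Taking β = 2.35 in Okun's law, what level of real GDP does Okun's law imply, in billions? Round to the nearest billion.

$21,646 billion

Unemployment gap = 8.74 - 5.37 = 3.37 points, so the output gap is -2.35 × 3.37 = -7.9195%.
Actual GDP = 23508 × (1 - 7.9195/100) = 23508 × 0.920805 ≈ 21646 billion.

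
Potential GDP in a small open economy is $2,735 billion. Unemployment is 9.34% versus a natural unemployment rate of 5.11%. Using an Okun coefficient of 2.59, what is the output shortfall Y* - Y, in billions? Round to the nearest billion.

Output gap = -2.59 × (9.34 - 5.11) = -2.59 × 4.23 = -10.9557%.
Actual GDP ≈ 2735 × 0.890443 ≈ 2435 billion, so the shortfall is 2735 - 2435 = 300 billion.

$300 billion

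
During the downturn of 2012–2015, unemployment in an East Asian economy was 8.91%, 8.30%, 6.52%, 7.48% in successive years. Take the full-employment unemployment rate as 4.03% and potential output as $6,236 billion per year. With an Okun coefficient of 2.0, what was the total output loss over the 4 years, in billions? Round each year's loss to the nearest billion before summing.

Year 2012: gap = -2.0 × (8.91 - 4.03) = -9.76%, loss ≈ 6236 × 9.76/100 ≈ 609.
Year 2013: gap = -2.0 × (8.3 - 4.03) = -8.54%, loss ≈ 6236 × 8.54/100 ≈ 533.
Year 2014: gap = -2.0 × (6.52 - 4.03) = -4.98%, loss ≈ 6236 × 4.98/100 ≈ 311.
Year 2015: gap = -2.0 × (7.48 - 4.03) = -6.9%, loss ≈ 6236 × 6.9/100 ≈ 430.
Total lost output = 609 + 533 + 311 + 430 = 1883 billion.

$1,883 billion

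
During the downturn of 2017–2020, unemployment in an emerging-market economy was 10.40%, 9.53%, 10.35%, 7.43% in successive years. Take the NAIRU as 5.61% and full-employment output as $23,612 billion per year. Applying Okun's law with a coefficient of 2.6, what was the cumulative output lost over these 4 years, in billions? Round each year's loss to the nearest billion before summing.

$9,375 billion

Year 2017: gap = -2.6 × (10.4 - 5.61) = -12.454%, loss ≈ 23612 × 12.454/100 ≈ 2941.
Year 2018: gap = -2.6 × (9.53 - 5.61) = -10.192%, loss ≈ 23612 × 10.192/100 ≈ 2407.
Year 2019: gap = -2.6 × (10.35 - 5.61) = -12.324%, loss ≈ 23612 × 12.324/100 ≈ 2910.
Year 2020: gap = -2.6 × (7.43 - 5.61) = -4.732%, loss ≈ 23612 × 4.732/100 ≈ 1117.
Total lost output = 2941 + 2407 + 2910 + 1117 = 9375 billion.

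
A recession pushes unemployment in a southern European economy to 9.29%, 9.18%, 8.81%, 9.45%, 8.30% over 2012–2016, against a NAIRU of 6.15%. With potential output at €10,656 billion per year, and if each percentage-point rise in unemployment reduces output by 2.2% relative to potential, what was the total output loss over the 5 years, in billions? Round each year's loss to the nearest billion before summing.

Year 2012: gap = -2.2 × (9.29 - 6.15) = -6.908%, loss ≈ 10656 × 6.908/100 ≈ 736.
Year 2013: gap = -2.2 × (9.18 - 6.15) = -6.666%, loss ≈ 10656 × 6.666/100 ≈ 710.
Year 2014: gap = -2.2 × (8.81 - 6.15) = -5.852%, loss ≈ 10656 × 5.852/100 ≈ 624.
Year 2015: gap = -2.2 × (9.45 - 6.15) = -7.26%, loss ≈ 10656 × 7.26/100 ≈ 774.
Year 2016: gap = -2.2 × (8.3 - 6.15) = -4.73%, loss ≈ 10656 × 4.73/100 ≈ 504.
Total lost output = 736 + 710 + 624 + 774 + 504 = 3348 billion.

€3,348 billion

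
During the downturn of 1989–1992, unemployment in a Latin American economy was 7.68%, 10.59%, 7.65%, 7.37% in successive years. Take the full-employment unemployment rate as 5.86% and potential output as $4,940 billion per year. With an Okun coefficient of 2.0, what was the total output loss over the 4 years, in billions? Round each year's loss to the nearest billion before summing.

$973 billion

Year 1989: gap = -2.0 × (7.68 - 5.86) = -3.64%, loss ≈ 4940 × 3.64/100 ≈ 180.
Year 1990: gap = -2.0 × (10.59 - 5.86) = -9.46%, loss ≈ 4940 × 9.46/100 ≈ 467.
Year 1991: gap = -2.0 × (7.65 - 5.86) = -3.58%, loss ≈ 4940 × 3.58/100 ≈ 177.
Year 1992: gap = -2.0 × (7.37 - 5.86) = -3.02%, loss ≈ 4940 × 3.02/100 ≈ 149.
Total lost output = 180 + 467 + 177 + 149 = 973 billion.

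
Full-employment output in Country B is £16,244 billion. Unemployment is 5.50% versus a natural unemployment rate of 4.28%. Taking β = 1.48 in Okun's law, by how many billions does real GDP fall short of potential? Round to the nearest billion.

Output gap = -1.48 × (5.5 - 4.28) = -1.48 × 1.22 = -1.8056%.
Actual GDP ≈ 16244 × 0.981944 ≈ 15951 billion, so the shortfall is 16244 - 15951 = 293 billion.

£293 billion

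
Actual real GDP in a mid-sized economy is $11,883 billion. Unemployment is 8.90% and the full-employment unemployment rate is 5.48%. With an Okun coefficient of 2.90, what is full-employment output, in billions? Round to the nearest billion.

$13,191 billion

Unemployment gap = 8.9 - 5.48 = 3.42 points, so output gap = -2.9 × 3.42 = -9.918%.
Since Y = Y* × (1 + gap/100), Y* = 11883/0.90082 ≈ 13191 billion.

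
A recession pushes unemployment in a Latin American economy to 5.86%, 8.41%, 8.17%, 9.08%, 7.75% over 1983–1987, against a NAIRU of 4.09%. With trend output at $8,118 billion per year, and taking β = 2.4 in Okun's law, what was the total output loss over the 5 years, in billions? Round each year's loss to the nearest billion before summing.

Year 1983: gap = -2.4 × (5.86 - 4.09) = -4.248%, loss ≈ 8118 × 4.248/100 ≈ 345.
Year 1984: gap = -2.4 × (8.41 - 4.09) = -10.368%, loss ≈ 8118 × 10.368/100 ≈ 842.
Year 1985: gap = -2.4 × (8.17 - 4.09) = -9.792%, loss ≈ 8118 × 9.792/100 ≈ 795.
Year 1986: gap = -2.4 × (9.08 - 4.09) = -11.976%, loss ≈ 8118 × 11.976/100 ≈ 972.
Year 1987: gap = -2.4 × (7.75 - 4.09) = -8.784%, loss ≈ 8118 × 8.784/100 ≈ 713.
Total lost output = 345 + 842 + 795 + 972 + 713 = 3667 billion.

$3,667 billion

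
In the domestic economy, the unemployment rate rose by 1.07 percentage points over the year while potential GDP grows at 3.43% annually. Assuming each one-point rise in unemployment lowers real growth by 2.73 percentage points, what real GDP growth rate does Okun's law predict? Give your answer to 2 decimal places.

Growth-rate Okun's law: g_Y = g_Y* - β × Δu.
g_Y = 3.43 - 2.73 × (1.07) = 3.43 - 2.9211 = 0.5089%, i.e. 0.51% to 2 d.p.

0.51%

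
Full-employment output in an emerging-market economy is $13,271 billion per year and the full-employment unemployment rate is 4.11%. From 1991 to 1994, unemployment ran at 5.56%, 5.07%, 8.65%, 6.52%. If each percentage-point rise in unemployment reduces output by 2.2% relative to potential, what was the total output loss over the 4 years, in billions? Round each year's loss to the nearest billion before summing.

$2,733 billion

Year 1991: gap = -2.2 × (5.56 - 4.11) = -3.19%, loss ≈ 13271 × 3.19/100 ≈ 423.
Year 1992: gap = -2.2 × (5.07 - 4.11) = -2.112%, loss ≈ 13271 × 2.112/100 ≈ 280.
Year 1993: gap = -2.2 × (8.65 - 4.11) = -9.988%, loss ≈ 13271 × 9.988/100 ≈ 1326.
Year 1994: gap = -2.2 × (6.52 - 4.11) = -5.302%, loss ≈ 13271 × 5.302/100 ≈ 704.
Total lost output = 423 + 280 + 1326 + 704 = 2733 billion.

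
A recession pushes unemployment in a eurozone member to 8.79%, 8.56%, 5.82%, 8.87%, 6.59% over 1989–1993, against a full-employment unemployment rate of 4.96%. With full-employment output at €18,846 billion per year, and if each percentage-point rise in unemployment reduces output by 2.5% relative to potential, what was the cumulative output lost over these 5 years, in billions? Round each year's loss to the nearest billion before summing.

€6,516 billion

Year 1989: gap = -2.5 × (8.79 - 4.96) = -9.575%, loss ≈ 18846 × 9.575/100 ≈ 1805.
Year 1990: gap = -2.5 × (8.56 - 4.96) = -9%, loss ≈ 18846 × 9/100 ≈ 1696.
Year 1991: gap = -2.5 × (5.82 - 4.96) = -2.15%, loss ≈ 18846 × 2.15/100 ≈ 405.
Year 1992: gap = -2.5 × (8.87 - 4.96) = -9.775%, loss ≈ 18846 × 9.775/100 ≈ 1842.
Year 1993: gap = -2.5 × (6.59 - 4.96) = -4.075%, loss ≈ 18846 × 4.075/100 ≈ 768.
Total lost output = 1805 + 1696 + 405 + 1842 + 768 = 6516 billion.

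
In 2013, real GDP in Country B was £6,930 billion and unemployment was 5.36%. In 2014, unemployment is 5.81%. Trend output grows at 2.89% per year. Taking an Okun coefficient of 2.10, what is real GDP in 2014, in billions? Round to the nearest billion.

£7,065 billion

Δu = 5.81 - 5.36 = 0.45 points.
Okun's law (growth form): g_Y = g_Y* - β × Δu = 2.89 - 2.10 × (0.45) = 2.89 - 0.945 = 1.945%.
Real GDP in the next year = 6930 × (1 + 1.945/100) = 6930 × 1.01945 ≈ 7065 billion.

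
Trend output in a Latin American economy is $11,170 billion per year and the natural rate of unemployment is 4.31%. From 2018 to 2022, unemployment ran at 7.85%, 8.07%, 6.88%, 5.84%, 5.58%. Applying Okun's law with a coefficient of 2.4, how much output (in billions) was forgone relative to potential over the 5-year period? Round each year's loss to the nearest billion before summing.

Year 2018: gap = -2.4 × (7.85 - 4.31) = -8.496%, loss ≈ 11170 × 8.496/100 ≈ 949.
Year 2019: gap = -2.4 × (8.07 - 4.31) = -9.024%, loss ≈ 11170 × 9.024/100 ≈ 1008.
Year 2020: gap = -2.4 × (6.88 - 4.31) = -6.168%, loss ≈ 11170 × 6.168/100 ≈ 689.
Year 2021: gap = -2.4 × (5.84 - 4.31) = -3.672%, loss ≈ 11170 × 3.672/100 ≈ 410.
Year 2022: gap = -2.4 × (5.58 - 4.31) = -3.048%, loss ≈ 11170 × 3.048/100 ≈ 340.
Total lost output = 949 + 1008 + 689 + 410 + 340 = 3396 billion.

$3,396 billion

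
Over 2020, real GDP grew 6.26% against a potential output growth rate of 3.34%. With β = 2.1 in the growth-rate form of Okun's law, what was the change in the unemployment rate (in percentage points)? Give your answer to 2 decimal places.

-1.39 percentage points

Growth-rate Okun's law: g_Y = g_Y* - β × Δu, so Δu = (g_Y* - g_Y)/β.
Δu = (3.34 - 6.26)/2.1 = -2.92/2.1 = -1.39 percentage points.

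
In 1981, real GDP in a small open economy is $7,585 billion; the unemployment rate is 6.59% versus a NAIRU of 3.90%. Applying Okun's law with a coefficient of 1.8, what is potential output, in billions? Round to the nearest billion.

Unemployment gap = 6.59 - 3.9 = 2.69 points, so output gap = -1.8 × 2.69 = -4.842%.
Since Y = Y* × (1 + gap/100), Y* = 7585/0.95158 ≈ 7971 billion.

$7,971 billion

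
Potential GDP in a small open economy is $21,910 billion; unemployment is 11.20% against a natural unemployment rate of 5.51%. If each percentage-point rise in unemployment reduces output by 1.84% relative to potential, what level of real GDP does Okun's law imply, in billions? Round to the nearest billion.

$19,616 billion

Unemployment gap = 11.2 - 5.51 = 5.69 points, so the output gap is -1.84 × 5.69 = -10.4696%.
Actual GDP = 21910 × (1 - 10.4696/100) = 21910 × 0.895304 ≈ 19616 billion.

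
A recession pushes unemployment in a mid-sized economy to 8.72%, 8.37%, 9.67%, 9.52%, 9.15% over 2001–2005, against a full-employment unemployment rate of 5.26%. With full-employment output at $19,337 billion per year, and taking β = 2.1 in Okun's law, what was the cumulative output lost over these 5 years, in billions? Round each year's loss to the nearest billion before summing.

$7,769 billion

Year 2001: gap = -2.1 × (8.72 - 5.26) = -7.266%, loss ≈ 19337 × 7.266/100 ≈ 1405.
Year 2002: gap = -2.1 × (8.37 - 5.26) = -6.531%, loss ≈ 19337 × 6.531/100 ≈ 1263.
Year 2003: gap = -2.1 × (9.67 - 5.26) = -9.261%, loss ≈ 19337 × 9.261/100 ≈ 1791.
Year 2004: gap = -2.1 × (9.52 - 5.26) = -8.946%, loss ≈ 19337 × 8.946/100 ≈ 1730.
Year 2005: gap = -2.1 × (9.15 - 5.26) = -8.169%, loss ≈ 19337 × 8.169/100 ≈ 1580.
Total lost output = 1405 + 1263 + 1791 + 1730 + 1580 = 7769 billion.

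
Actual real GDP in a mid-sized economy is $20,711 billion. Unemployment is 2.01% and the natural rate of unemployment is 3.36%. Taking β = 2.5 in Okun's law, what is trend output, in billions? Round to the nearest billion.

$20,035 billion

Unemployment gap = 2.01 - 3.36 = -1.35 points, so output gap = -2.5 × (-1.35) = 3.375%.
Since Y = Y* × (1 + gap/100), Y* = 20711/1.03375 ≈ 20035 billion.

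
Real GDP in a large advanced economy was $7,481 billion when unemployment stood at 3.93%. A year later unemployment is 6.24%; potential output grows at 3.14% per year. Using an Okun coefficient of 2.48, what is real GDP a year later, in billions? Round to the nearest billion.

$7,287 billion

Δu = 6.24 - 3.93 = 2.31 points.
Okun's law (growth form): g_Y = g_Y* - β × Δu = 3.14 - 2.48 × (2.31) = 3.14 - 5.7288 = -2.5888%.
Real GDP in the next year = 7481 × (1 - 2.5888/100) = 7481 × 0.974112 ≈ 7287 billion.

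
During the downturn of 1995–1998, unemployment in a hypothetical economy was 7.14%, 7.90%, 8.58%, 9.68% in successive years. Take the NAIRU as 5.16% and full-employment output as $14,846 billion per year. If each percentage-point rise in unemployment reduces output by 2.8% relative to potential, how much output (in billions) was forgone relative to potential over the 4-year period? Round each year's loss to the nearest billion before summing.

Year 1995: gap = -2.8 × (7.14 - 5.16) = -5.544%, loss ≈ 14846 × 5.544/100 ≈ 823.
Year 1996: gap = -2.8 × (7.9 - 5.16) = -7.672%, loss ≈ 14846 × 7.672/100 ≈ 1139.
Year 1997: gap = -2.8 × (8.58 - 5.16) = -9.576%, loss ≈ 14846 × 9.576/100 ≈ 1422.
Year 1998: gap = -2.8 × (9.68 - 5.16) = -12.656%, loss ≈ 14846 × 12.656/100 ≈ 1879.
Total lost output = 823 + 1139 + 1422 + 1879 = 5263 billion.

$5,263 billion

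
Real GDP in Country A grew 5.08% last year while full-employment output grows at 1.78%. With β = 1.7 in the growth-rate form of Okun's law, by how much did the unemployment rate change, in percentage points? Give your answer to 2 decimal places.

-1.94 percentage points

Growth-rate Okun's law: g_Y = g_Y* - β × Δu, so Δu = (g_Y* - g_Y)/β.
Δu = (1.78 - 5.08)/1.7 = -3.3/1.7 = -1.94 percentage points.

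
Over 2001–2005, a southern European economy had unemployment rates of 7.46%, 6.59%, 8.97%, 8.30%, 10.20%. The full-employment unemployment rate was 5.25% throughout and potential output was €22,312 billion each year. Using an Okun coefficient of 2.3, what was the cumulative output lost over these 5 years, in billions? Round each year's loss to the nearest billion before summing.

€7,836 billion

Year 2001: gap = -2.3 × (7.46 - 5.25) = -5.083%, loss ≈ 22312 × 5.083/100 ≈ 1134.
Year 2002: gap = -2.3 × (6.59 - 5.25) = -3.082%, loss ≈ 22312 × 3.082/100 ≈ 688.
Year 2003: gap = -2.3 × (8.97 - 5.25) = -8.556%, loss ≈ 22312 × 8.556/100 ≈ 1909.
Year 2004: gap = -2.3 × (8.3 - 5.25) = -7.015%, loss ≈ 22312 × 7.015/100 ≈ 1565.
Year 2005: gap = -2.3 × (10.2 - 5.25) = -11.385%, loss ≈ 22312 × 11.385/100 ≈ 2540.
Total lost output = 1134 + 688 + 1909 + 1565 + 2540 = 7836 billion.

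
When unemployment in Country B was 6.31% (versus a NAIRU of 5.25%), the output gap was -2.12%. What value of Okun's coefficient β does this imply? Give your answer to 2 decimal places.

Okun's law: output gap = -β × (u - u*).
-2.12 = -β × (6.31 - 5.25) = -β × 1.06, so β = 2.12/1.06 = 2.00.

β ≈ 2.00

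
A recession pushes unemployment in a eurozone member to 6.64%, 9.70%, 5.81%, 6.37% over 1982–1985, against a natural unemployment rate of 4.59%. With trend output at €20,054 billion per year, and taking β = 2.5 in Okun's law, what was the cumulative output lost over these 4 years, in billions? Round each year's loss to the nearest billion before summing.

€5,094 billion

Year 1982: gap = -2.5 × (6.64 - 4.59) = -5.125%, loss ≈ 20054 × 5.125/100 ≈ 1028.
Year 1983: gap = -2.5 × (9.7 - 4.59) = -12.775%, loss ≈ 20054 × 12.775/100 ≈ 2562.
Year 1984: gap = -2.5 × (5.81 - 4.59) = -3.05%, loss ≈ 20054 × 3.05/100 ≈ 612.
Year 1985: gap = -2.5 × (6.37 - 4.59) = -4.45%, loss ≈ 20054 × 4.45/100 ≈ 892.
Total lost output = 1028 + 2562 + 612 + 892 = 5094 billion.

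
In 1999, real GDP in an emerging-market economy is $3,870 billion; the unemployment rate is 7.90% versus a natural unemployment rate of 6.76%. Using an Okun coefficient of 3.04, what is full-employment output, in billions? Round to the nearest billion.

Unemployment gap = 7.9 - 6.76 = 1.14 points, so output gap = -3.04 × 1.14 = -3.4656%.
Since Y = Y* × (1 + gap/100), Y* = 3870/0.965344 ≈ 4009 billion.

$4,009 billion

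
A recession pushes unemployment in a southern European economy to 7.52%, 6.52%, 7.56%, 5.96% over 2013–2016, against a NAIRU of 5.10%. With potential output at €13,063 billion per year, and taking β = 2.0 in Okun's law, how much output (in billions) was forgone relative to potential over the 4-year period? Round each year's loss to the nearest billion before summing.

Year 2013: gap = -2.0 × (7.52 - 5.1) = -4.84%, loss ≈ 13063 × 4.84/100 ≈ 632.
Year 2014: gap = -2.0 × (6.52 - 5.1) = -2.84%, loss ≈ 13063 × 2.84/100 ≈ 371.
Year 2015: gap = -2.0 × (7.56 - 5.1) = -4.92%, loss ≈ 13063 × 4.92/100 ≈ 643.
Year 2016: gap = -2.0 × (5.96 - 5.1) = -1.72%, loss ≈ 13063 × 1.72/100 ≈ 225.
Total lost output = 632 + 371 + 643 + 225 = 1871 billion.

€1,871 billion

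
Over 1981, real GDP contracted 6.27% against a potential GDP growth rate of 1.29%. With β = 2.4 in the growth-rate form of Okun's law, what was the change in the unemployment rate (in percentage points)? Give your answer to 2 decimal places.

Growth-rate Okun's law: g_Y = g_Y* - β × Δu, so Δu = (g_Y* - g_Y)/β.
Δu = (1.29 + 6.27)/2.4 = 7.56/2.4 = 3.15 percentage points.

3.15 percentage points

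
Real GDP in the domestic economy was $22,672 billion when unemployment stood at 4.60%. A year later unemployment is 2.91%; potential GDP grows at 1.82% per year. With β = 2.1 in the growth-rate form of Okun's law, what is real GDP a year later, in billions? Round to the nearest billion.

$23,889 billion

Δu = 2.91 - 4.6 = -1.69 points.
Okun's law (growth form): g_Y = g_Y* - β × Δu = 1.82 - 2.1 × (-1.69) = 1.82 + 3.549 = 5.369%.
Real GDP in the next year = 22672 × (1 + 5.369/100) = 22672 × 1.05369 ≈ 23889 billion.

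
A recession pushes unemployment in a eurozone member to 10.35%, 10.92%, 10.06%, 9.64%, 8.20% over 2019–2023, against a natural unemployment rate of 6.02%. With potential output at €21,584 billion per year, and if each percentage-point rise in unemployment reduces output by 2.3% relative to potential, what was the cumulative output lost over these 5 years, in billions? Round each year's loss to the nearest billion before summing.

Year 2019: gap = -2.3 × (10.35 - 6.02) = -9.959%, loss ≈ 21584 × 9.959/100 ≈ 2150.
Year 2020: gap = -2.3 × (10.92 - 6.02) = -11.27%, loss ≈ 21584 × 11.27/100 ≈ 2433.
Year 2021: gap = -2.3 × (10.06 - 6.02) = -9.292%, loss ≈ 21584 × 9.292/100 ≈ 2006.
Year 2022: gap = -2.3 × (9.64 - 6.02) = -8.326%, loss ≈ 21584 × 8.326/100 ≈ 1797.
Year 2023: gap = -2.3 × (8.2 - 6.02) = -5.014%, loss ≈ 21584 × 5.014/100 ≈ 1082.
Total lost output = 2150 + 2433 + 2006 + 1797 + 1082 = 9468 billion.

€9,468 billion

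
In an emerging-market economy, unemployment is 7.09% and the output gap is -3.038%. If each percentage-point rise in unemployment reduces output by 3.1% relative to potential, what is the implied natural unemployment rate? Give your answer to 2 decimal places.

From Okun's law, u - u* = -(output gap)/β = -(-3.038)/3.1 = 0.98 points.
So u* = 7.09 - 0.98 = 6.11%.

6.11%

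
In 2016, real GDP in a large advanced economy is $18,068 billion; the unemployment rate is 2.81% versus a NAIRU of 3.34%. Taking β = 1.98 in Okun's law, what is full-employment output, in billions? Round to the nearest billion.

Unemployment gap = 2.81 - 3.34 = -0.53 points, so output gap = -1.98 × (-0.53) = 1.0494%.
Since Y = Y* × (1 + gap/100), Y* = 18068/1.010494 ≈ 17880 billion.

$17,880 billion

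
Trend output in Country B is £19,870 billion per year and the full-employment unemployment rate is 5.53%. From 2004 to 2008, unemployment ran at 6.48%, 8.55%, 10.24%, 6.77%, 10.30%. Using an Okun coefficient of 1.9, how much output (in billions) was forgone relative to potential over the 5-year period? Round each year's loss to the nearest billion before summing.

Year 2004: gap = -1.9 × (6.48 - 5.53) = -1.805%, loss ≈ 19870 × 1.805/100 ≈ 359.
Year 2005: gap = -1.9 × (8.55 - 5.53) = -5.738%, loss ≈ 19870 × 5.738/100 ≈ 1140.
Year 2006: gap = -1.9 × (10.24 - 5.53) = -8.949%, loss ≈ 19870 × 8.949/100 ≈ 1778.
Year 2007: gap = -1.9 × (6.77 - 5.53) = -2.356%, loss ≈ 19870 × 2.356/100 ≈ 468.
Year 2008: gap = -1.9 × (10.3 - 5.53) = -9.063%, loss ≈ 19870 × 9.063/100 ≈ 1801.
Total lost output = 359 + 1140 + 1778 + 468 + 1801 = 5546 billion.

£5,546 billion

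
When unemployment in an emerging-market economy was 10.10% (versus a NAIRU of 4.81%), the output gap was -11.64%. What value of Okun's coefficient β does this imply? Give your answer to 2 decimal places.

Okun's law: output gap = -β × (u - u*).
-11.64 = -β × (10.1 - 4.81) = -β × 5.29, so β = 11.64/5.29 = 2.20.

β ≈ 2.20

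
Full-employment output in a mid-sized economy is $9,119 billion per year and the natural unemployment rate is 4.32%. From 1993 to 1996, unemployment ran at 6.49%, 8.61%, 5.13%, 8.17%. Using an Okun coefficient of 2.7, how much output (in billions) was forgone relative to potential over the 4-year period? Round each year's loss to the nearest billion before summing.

Year 1993: gap = -2.7 × (6.49 - 4.32) = -5.859%, loss ≈ 9119 × 5.859/100 ≈ 534.
Year 1994: gap = -2.7 × (8.61 - 4.32) = -11.583%, loss ≈ 9119 × 11.583/100 ≈ 1056.
Year 1995: gap = -2.7 × (5.13 - 4.32) = -2.187%, loss ≈ 9119 × 2.187/100 ≈ 199.
Year 1996: gap = -2.7 × (8.17 - 4.32) = -10.395%, loss ≈ 9119 × 10.395/100 ≈ 948.
Total lost output = 534 + 1056 + 199 + 948 = 2737 billion.

$2,737 billion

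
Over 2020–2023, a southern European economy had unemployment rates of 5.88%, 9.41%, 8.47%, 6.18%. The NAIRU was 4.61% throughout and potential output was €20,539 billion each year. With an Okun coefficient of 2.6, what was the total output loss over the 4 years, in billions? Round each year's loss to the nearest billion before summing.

Year 2020: gap = -2.6 × (5.88 - 4.61) = -3.302%, loss ≈ 20539 × 3.302/100 ≈ 678.
Year 2021: gap = -2.6 × (9.41 - 4.61) = -12.48%, loss ≈ 20539 × 12.48/100 ≈ 2563.
Year 2022: gap = -2.6 × (8.47 - 4.61) = -10.036%, loss ≈ 20539 × 10.036/100 ≈ 2061.
Year 2023: gap = -2.6 × (6.18 - 4.61) = -4.082%, loss ≈ 20539 × 4.082/100 ≈ 838.
Total lost output = 678 + 2563 + 2061 + 838 = 6140 billion.

€6,140 billion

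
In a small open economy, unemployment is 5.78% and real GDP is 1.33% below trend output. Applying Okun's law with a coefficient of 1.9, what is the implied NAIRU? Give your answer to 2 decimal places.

From Okun's law, u - u* = -(output gap)/β = -(-1.33)/1.9 = 0.7 points.
So u* = 5.78 - 0.7 = 5.08%.

5.08%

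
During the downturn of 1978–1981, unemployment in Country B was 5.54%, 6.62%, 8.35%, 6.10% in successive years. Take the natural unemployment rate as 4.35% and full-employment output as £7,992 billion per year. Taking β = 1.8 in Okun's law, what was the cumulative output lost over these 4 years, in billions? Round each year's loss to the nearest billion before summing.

£1,325 billion

Year 1978: gap = -1.8 × (5.54 - 4.35) = -2.142%, loss ≈ 7992 × 2.142/100 ≈ 171.
Year 1979: gap = -1.8 × (6.62 - 4.35) = -4.086%, loss ≈ 7992 × 4.086/100 ≈ 327.
Year 1980: gap = -1.8 × (8.35 - 4.35) = -7.2%, loss ≈ 7992 × 7.2/100 ≈ 575.
Year 1981: gap = -1.8 × (6.1 - 4.35) = -3.15%, loss ≈ 7992 × 3.15/100 ≈ 252.
Total lost output = 171 + 327 + 575 + 252 = 1325 billion.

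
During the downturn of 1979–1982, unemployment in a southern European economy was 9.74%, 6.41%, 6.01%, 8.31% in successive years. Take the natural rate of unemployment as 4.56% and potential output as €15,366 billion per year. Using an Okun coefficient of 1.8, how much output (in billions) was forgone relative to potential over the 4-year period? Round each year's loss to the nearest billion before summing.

€3,383 billion

Year 1979: gap = -1.8 × (9.74 - 4.56) = -9.324%, loss ≈ 15366 × 9.324/100 ≈ 1433.
Year 1980: gap = -1.8 × (6.41 - 4.56) = -3.33%, loss ≈ 15366 × 3.33/100 ≈ 512.
Year 1981: gap = -1.8 × (6.01 - 4.56) = -2.61%, loss ≈ 15366 × 2.61/100 ≈ 401.
Year 1982: gap = -1.8 × (8.31 - 4.56) = -6.75%, loss ≈ 15366 × 6.75/100 ≈ 1037.
Total lost output = 1433 + 512 + 401 + 1037 = 3383 billion.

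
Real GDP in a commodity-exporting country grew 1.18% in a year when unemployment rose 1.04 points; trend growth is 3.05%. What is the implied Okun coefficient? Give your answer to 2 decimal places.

β ≈ 1.80

Growth form: g_Y = g_Y* - β × Δu, so β = (g_Y* - g_Y)/Δu.
β = (3.05 - 1.18)/1.04 = 1.87/1.04 = 1.80.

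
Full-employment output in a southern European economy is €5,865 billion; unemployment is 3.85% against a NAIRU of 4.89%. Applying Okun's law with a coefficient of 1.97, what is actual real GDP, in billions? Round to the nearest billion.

Unemployment gap = 3.85 - 4.89 = -1.04 points, so the output gap is -1.97 × (-1.04) = 2.0488%.
Actual GDP = 5865 × (1 + 2.0488/100) = 5865 × 1.020488 ≈ 5985 billion.

€5,985 billion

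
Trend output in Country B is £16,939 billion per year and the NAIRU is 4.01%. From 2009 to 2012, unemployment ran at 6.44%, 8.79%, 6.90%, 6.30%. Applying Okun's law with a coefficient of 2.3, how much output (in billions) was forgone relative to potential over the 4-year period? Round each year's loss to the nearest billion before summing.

Year 2009: gap = -2.3 × (6.44 - 4.01) = -5.589%, loss ≈ 16939 × 5.589/100 ≈ 947.
Year 2010: gap = -2.3 × (8.79 - 4.01) = -10.994%, loss ≈ 16939 × 10.994/100 ≈ 1862.
Year 2011: gap = -2.3 × (6.9 - 4.01) = -6.647%, loss ≈ 16939 × 6.647/100 ≈ 1126.
Year 2012: gap = -2.3 × (6.3 - 4.01) = -5.267%, loss ≈ 16939 × 5.267/100 ≈ 892.
Total lost output = 947 + 1862 + 1126 + 892 = 4827 billion.

£4,827 billion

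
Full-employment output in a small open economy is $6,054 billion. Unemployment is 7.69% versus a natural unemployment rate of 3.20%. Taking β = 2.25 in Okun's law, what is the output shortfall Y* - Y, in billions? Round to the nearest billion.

Output gap = -2.25 × (7.69 - 3.2) = -2.25 × 4.49 = -10.1025%.
Actual GDP ≈ 6054 × 0.898975 ≈ 5442 billion, so the shortfall is 6054 - 5442 = 612 billion.

$612 billion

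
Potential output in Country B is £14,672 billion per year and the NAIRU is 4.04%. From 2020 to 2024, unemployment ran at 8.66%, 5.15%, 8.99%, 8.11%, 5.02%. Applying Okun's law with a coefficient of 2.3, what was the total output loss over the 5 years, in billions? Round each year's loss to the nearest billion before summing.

£5,308 billion

Year 2020: gap = -2.3 × (8.66 - 4.04) = -10.626%, loss ≈ 14672 × 10.626/100 ≈ 1559.
Year 2021: gap = -2.3 × (5.15 - 4.04) = -2.553%, loss ≈ 14672 × 2.553/100 ≈ 375.
Year 2022: gap = -2.3 × (8.99 - 4.04) = -11.385%, loss ≈ 14672 × 11.385/100 ≈ 1670.
Year 2023: gap = -2.3 × (8.11 - 4.04) = -9.361%, loss ≈ 14672 × 9.361/100 ≈ 1373.
Year 2024: gap = -2.3 × (5.02 - 4.04) = -2.254%, loss ≈ 14672 × 2.254/100 ≈ 331.
Total lost output = 1559 + 375 + 1670 + 1373 + 331 = 5308 billion.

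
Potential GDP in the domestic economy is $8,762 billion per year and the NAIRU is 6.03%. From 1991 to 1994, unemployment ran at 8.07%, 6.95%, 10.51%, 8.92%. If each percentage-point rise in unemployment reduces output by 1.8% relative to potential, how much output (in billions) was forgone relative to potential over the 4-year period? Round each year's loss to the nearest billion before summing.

Year 1991: gap = -1.8 × (8.07 - 6.03) = -3.672%, loss ≈ 8762 × 3.672/100 ≈ 322.
Year 1992: gap = -1.8 × (6.95 - 6.03) = -1.656%, loss ≈ 8762 × 1.656/100 ≈ 145.
Year 1993: gap = -1.8 × (10.51 - 6.03) = -8.064%, loss ≈ 8762 × 8.064/100 ≈ 707.
Year 1994: gap = -1.8 × (8.92 - 6.03) = -5.202%, loss ≈ 8762 × 5.202/100 ≈ 456.
Total lost output = 322 + 145 + 707 + 456 = 1630 billion.

$1,630 billion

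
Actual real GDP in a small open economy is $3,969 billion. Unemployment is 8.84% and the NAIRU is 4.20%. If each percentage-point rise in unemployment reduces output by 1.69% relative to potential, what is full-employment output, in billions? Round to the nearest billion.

$4,307 billion

Unemployment gap = 8.84 - 4.2 = 4.64 points, so output gap = -1.69 × 4.64 = -7.8416%.
Since Y = Y* × (1 + gap/100), Y* = 3969/0.921584 ≈ 4307 billion.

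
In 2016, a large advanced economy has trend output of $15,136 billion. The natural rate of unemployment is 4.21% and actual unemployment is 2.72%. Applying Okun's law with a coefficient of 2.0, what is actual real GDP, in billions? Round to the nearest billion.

Unemployment gap = 2.72 - 4.21 = -1.49 points, so the output gap is -2 × (-1.49) = 2.98%.
Actual GDP = 15136 × (1 + 2.98/100) = 15136 × 1.0298 ≈ 15587 billion.

$15,587 billion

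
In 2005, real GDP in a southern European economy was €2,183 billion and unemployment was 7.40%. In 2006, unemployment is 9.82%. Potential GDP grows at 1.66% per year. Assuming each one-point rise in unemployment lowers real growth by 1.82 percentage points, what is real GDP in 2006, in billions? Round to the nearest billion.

€2,123 billion

Δu = 9.82 - 7.4 = 2.42 points.
Okun's law (growth form): g_Y = g_Y* - β × Δu = 1.66 - 1.82 × (2.42) = 1.66 - 4.4044 = -2.7444%.
Real GDP in the next year = 2183 × (1 - 2.7444/100) = 2183 × 0.972556 ≈ 2123 billion.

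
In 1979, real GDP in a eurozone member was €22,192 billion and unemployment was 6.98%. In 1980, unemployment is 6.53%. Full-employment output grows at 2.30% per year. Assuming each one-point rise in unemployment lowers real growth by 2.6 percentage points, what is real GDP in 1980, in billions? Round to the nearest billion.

Δu = 6.53 - 6.98 = -0.45 points.
Okun's law (growth form): g_Y = g_Y* - β × Δu = 2.30 - 2.6 × (-0.45) = 2.3 + 1.17 = 3.47%.
Real GDP in the next year = 22192 × (1 + 3.47/100) = 22192 × 1.0347 ≈ 22962 billion.

€22,962 billion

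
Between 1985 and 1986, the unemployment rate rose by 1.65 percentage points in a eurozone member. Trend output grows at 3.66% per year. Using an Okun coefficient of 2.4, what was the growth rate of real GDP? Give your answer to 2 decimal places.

-0.30%

Growth-rate Okun's law: g_Y = g_Y* - β × Δu.
g_Y = 3.66 - 2.4 × (1.65) = 3.66 - 3.96 = -0.3%, i.e. -0.30% to 2 d.p.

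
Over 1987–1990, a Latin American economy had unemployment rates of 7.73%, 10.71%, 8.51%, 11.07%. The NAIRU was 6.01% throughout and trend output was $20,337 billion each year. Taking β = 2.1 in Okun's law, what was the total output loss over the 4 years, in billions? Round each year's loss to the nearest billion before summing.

Year 1987: gap = -2.1 × (7.73 - 6.01) = -3.612%, loss ≈ 20337 × 3.612/100 ≈ 735.
Year 1988: gap = -2.1 × (10.71 - 6.01) = -9.87%, loss ≈ 20337 × 9.87/100 ≈ 2007.
Year 1989: gap = -2.1 × (8.51 - 6.01) = -5.25%, loss ≈ 20337 × 5.25/100 ≈ 1068.
Year 1990: gap = -2.1 × (11.07 - 6.01) = -10.626%, loss ≈ 20337 × 10.626/100 ≈ 2161.
Total lost output = 735 + 2007 + 1068 + 2161 = 5971 billion.

$5,971 billion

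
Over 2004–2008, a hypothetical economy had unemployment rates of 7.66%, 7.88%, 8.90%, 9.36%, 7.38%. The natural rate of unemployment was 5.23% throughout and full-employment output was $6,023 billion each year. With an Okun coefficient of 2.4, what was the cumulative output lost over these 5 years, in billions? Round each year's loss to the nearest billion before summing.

$2,173 billion

Year 2004: gap = -2.4 × (7.66 - 5.23) = -5.832%, loss ≈ 6023 × 5.832/100 ≈ 351.
Year 2005: gap = -2.4 × (7.88 - 5.23) = -6.36%, loss ≈ 6023 × 6.36/100 ≈ 383.
Year 2006: gap = -2.4 × (8.9 - 5.23) = -8.808%, loss ≈ 6023 × 8.808/100 ≈ 531.
Year 2007: gap = -2.4 × (9.36 - 5.23) = -9.912%, loss ≈ 6023 × 9.912/100 ≈ 597.
Year 2008: gap = -2.4 × (7.38 - 5.23) = -5.16%, loss ≈ 6023 × 5.16/100 ≈ 311.
Total lost output = 351 + 383 + 531 + 597 + 311 = 2173 billion.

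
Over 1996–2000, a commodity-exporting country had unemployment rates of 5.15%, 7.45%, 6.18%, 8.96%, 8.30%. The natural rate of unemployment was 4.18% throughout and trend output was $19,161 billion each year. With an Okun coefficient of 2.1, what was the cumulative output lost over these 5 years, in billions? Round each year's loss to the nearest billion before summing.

Year 1996: gap = -2.1 × (5.15 - 4.18) = -2.037%, loss ≈ 19161 × 2.037/100 ≈ 390.
Year 1997: gap = -2.1 × (7.45 - 4.18) = -6.867%, loss ≈ 19161 × 6.867/100 ≈ 1316.
Year 1998: gap = -2.1 × (6.18 - 4.18) = -4.2%, loss ≈ 19161 × 4.2/100 ≈ 805.
Year 1999: gap = -2.1 × (8.96 - 4.18) = -10.038%, loss ≈ 19161 × 10.038/100 ≈ 1923.
Year 2000: gap = -2.1 × (8.3 - 4.18) = -8.652%, loss ≈ 19161 × 8.652/100 ≈ 1658.
Total lost output = 390 + 1316 + 805 + 1923 + 1658 = 6092 billion.

$6,092 billion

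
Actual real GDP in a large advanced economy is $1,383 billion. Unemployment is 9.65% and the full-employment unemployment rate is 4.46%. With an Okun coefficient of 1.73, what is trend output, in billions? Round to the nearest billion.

Unemployment gap = 9.65 - 4.46 = 5.19 points, so output gap = -1.73 × 5.19 = -8.9787%.
Since Y = Y* × (1 + gap/100), Y* = 1383/0.910213 ≈ 1519 billion.

$1,519 billion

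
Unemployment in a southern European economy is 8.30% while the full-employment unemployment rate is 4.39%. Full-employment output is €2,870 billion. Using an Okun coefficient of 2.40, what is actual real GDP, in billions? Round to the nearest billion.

€2,601 billion

Unemployment gap = 8.3 - 4.39 = 3.91 points, so the output gap is -2.4 × 3.91 = -9.384%.
Actual GDP = 2870 × (1 - 9.384/100) = 2870 × 0.90616 ≈ 2601 billion.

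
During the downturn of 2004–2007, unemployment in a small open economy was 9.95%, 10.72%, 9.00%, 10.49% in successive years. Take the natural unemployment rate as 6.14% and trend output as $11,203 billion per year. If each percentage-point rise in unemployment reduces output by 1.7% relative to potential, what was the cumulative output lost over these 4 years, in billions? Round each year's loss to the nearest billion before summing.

$2,971 billion

Year 2004: gap = -1.7 × (9.95 - 6.14) = -6.477%, loss ≈ 11203 × 6.477/100 ≈ 726.
Year 2005: gap = -1.7 × (10.72 - 6.14) = -7.786%, loss ≈ 11203 × 7.786/100 ≈ 872.
Year 2006: gap = -1.7 × (9 - 6.14) = -4.862%, loss ≈ 11203 × 4.862/100 ≈ 545.
Year 2007: gap = -1.7 × (10.49 - 6.14) = -7.395%, loss ≈ 11203 × 7.395/100 ≈ 828.
Total lost output = 726 + 872 + 545 + 828 = 2971 billion.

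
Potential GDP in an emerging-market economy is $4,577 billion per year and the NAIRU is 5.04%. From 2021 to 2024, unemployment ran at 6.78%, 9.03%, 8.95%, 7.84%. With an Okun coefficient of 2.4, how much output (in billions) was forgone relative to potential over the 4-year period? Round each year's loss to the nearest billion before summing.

Year 2021: gap = -2.4 × (6.78 - 5.04) = -4.176%, loss ≈ 4577 × 4.176/100 ≈ 191.
Year 2022: gap = -2.4 × (9.03 - 5.04) = -9.576%, loss ≈ 4577 × 9.576/100 ≈ 438.
Year 2023: gap = -2.4 × (8.95 - 5.04) = -9.384%, loss ≈ 4577 × 9.384/100 ≈ 430.
Year 2024: gap = -2.4 × (7.84 - 5.04) = -6.72%, loss ≈ 4577 × 6.72/100 ≈ 308.
Total lost output = 191 + 438 + 430 + 308 = 1367 billion.

$1,367 billion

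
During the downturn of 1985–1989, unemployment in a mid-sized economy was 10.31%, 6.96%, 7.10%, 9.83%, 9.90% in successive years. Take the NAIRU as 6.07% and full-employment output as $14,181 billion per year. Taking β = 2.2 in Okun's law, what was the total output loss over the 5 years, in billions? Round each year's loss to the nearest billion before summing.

$4,290 billion

Year 1985: gap = -2.2 × (10.31 - 6.07) = -9.328%, loss ≈ 14181 × 9.328/100 ≈ 1323.
Year 1986: gap = -2.2 × (6.96 - 6.07) = -1.958%, loss ≈ 14181 × 1.958/100 ≈ 278.
Year 1987: gap = -2.2 × (7.1 - 6.07) = -2.266%, loss ≈ 14181 × 2.266/100 ≈ 321.
Year 1988: gap = -2.2 × (9.83 - 6.07) = -8.272%, loss ≈ 14181 × 8.272/100 ≈ 1173.
Year 1989: gap = -2.2 × (9.9 - 6.07) = -8.426%, loss ≈ 14181 × 8.426/100 ≈ 1195.
Total lost output = 1323 + 278 + 321 + 1173 + 1195 = 4290 billion.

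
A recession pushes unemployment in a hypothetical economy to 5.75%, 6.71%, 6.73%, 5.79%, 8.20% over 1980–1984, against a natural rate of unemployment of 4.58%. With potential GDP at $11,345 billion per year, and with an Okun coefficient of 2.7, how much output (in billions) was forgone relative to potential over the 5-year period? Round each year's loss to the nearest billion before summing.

$3,149 billion

Year 1980: gap = -2.7 × (5.75 - 4.58) = -3.159%, loss ≈ 11345 × 3.159/100 ≈ 358.
Year 1981: gap = -2.7 × (6.71 - 4.58) = -5.751%, loss ≈ 11345 × 5.751/100 ≈ 652.
Year 1982: gap = -2.7 × (6.73 - 4.58) = -5.805%, loss ≈ 11345 × 5.805/100 ≈ 659.
Year 1983: gap = -2.7 × (5.79 - 4.58) = -3.267%, loss ≈ 11345 × 3.267/100 ≈ 371.
Year 1984: gap = -2.7 × (8.2 - 4.58) = -9.774%, loss ≈ 11345 × 9.774/100 ≈ 1109.
Total lost output = 358 + 652 + 659 + 371 + 1109 = 3149 billion.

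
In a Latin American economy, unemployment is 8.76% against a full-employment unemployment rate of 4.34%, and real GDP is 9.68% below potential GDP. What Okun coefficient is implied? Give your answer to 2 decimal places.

β ≈ 2.19

Okun's law: output gap = -β × (u - u*).
-9.68 = -β × (8.76 - 4.34) = -β × 4.42, so β = 9.68/4.42 = 2.19.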